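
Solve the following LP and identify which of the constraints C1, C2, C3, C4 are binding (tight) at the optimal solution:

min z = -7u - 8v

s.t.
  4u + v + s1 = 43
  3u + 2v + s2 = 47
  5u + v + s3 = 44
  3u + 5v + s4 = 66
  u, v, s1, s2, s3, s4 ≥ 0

At u = 7, v = 9, compute slack b - a·x for each constraint:
  C1: 43 − 37 = 6  (slack)
  C2: 47 − 39 = 8  (slack)
  C3: 44 − 44 = 0  (binding)
  C4: 66 − 66 = 0  (binding)

Optimal: u = 7, v = 9
Binding: C3, C4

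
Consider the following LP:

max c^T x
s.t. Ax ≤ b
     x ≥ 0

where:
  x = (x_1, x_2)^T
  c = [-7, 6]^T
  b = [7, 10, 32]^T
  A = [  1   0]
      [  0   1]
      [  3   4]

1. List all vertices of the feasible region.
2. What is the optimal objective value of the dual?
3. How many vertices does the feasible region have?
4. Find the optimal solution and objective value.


1. (0, 0), (7, 0), (7, 2.75), (0, 8)
2. 48
3. 4
4. x_1 = 0, x_2 = 8, z = 48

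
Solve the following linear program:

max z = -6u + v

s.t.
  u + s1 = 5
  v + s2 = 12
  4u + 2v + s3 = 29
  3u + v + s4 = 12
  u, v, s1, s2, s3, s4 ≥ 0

Evaluate the objective at each vertex of the feasible region:
  z(0, 0) = 0
  z(4, 0) = -24
  z(0, 12) = 12  ←
The maximum is at u = 0, v = 12.

u = 0, v = 12, z = 12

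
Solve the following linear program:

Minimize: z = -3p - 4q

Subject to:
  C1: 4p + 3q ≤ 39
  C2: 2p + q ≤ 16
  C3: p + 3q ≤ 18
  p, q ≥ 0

Evaluate the objective at each vertex of the feasible region:
  z(0, 0) = 0
  z(8, 0) = -24
  z(6, 4) = -34  ←
  z(0, 6) = -24
The minimum is at p = 6, q = 4.

p = 6, q = 4, z = -34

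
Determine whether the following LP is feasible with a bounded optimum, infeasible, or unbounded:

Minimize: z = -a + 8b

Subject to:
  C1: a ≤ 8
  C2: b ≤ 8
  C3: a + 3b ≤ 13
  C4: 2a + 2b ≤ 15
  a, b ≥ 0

Feasible with a bounded optimal solution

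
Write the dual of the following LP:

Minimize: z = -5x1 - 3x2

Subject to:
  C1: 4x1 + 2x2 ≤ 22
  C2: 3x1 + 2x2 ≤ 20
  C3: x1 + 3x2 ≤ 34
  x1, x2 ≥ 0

Primal min cᵀx s.t. Ax ≤ b, x ≥ 0  →  Dual max −bᵀy s.t. Aᵀy ≥ −c, y ≥ 0.

Maximize: z = -22y1 - 20y2 - 34y3

Subject to:
  4y1 + 3y2 + y3 ≥ 5
  2y1 + 2y2 + 3y3 ≥ 3
  y1, y2, y3 ≥ 0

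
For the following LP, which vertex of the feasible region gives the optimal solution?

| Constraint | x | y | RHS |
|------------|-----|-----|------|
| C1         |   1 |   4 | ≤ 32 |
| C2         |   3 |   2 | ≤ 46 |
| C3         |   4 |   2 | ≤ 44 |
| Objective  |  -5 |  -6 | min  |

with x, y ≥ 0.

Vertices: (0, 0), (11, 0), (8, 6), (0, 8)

Evaluate the objective at each vertex of the feasible region:
  z(0, 0) = 0
  z(11, 0) = -55
  z(8, 6) = -76  ←
  z(0, 8) = -48
The minimum is at x = 8, y = 6.

(8, 6)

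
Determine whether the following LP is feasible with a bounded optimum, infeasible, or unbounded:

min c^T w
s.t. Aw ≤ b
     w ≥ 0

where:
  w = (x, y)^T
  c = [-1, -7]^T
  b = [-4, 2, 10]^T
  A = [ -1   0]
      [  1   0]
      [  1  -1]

Infeasible (no feasible solution exists)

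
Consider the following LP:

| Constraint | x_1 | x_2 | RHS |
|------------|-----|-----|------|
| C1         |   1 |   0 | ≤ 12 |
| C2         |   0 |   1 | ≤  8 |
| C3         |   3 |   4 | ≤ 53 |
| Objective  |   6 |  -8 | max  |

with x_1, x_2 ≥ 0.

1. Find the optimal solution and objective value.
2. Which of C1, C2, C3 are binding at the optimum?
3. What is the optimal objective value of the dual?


1. x_1 = 12, x_2 = 0, z = 72
2. C1
3. 72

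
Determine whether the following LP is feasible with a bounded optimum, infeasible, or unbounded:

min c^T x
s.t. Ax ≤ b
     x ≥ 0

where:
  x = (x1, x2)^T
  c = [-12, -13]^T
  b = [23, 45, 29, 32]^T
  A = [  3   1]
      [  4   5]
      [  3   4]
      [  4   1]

Feasible with a bounded optimal solution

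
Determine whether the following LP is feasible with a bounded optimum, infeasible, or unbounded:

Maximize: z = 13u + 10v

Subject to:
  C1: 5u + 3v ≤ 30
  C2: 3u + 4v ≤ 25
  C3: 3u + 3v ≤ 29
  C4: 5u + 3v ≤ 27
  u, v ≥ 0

Feasible with a bounded optimal solution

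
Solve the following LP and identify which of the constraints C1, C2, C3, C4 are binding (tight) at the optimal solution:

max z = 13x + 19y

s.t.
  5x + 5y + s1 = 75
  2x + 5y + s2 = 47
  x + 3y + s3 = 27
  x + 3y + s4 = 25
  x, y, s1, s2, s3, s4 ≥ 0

At x = 10, y = 5, compute slack b - a·x for each constraint:
  C1: 75 − 75 = 0  (binding)
  C2: 47 − 45 = 2  (slack)
  C3: 27 − 25 = 2  (slack)
  C4: 25 − 25 = 0  (binding)

Optimal: x = 10, y = 5
Binding: C1, C4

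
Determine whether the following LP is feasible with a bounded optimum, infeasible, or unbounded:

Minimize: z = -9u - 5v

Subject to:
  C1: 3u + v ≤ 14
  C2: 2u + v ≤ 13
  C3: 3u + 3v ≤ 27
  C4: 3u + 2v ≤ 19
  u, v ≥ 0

Feasible with a bounded optimal solution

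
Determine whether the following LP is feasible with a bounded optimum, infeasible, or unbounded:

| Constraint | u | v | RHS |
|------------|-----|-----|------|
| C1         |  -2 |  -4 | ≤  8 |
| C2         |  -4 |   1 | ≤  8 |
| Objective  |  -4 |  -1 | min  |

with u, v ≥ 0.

Unbounded (objective can decrease without bound)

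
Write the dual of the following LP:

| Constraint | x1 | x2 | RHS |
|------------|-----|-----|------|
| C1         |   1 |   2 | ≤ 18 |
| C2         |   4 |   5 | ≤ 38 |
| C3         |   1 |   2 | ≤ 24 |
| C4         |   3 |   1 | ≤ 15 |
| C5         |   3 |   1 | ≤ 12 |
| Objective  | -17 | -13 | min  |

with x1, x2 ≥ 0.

Primal min cᵀx s.t. Ax ≤ b, x ≥ 0  →  Dual max −bᵀy s.t. Aᵀy ≥ −c, y ≥ 0.

Maximize: z = -18y1 - 38y2 - 24y3 - 15y4 - 12y5

Subject to:
  y1 + 4y2 + y3 + 3y4 + 3y5 ≥ 17
  2y1 + 5y2 + 2y3 + y4 + y5 ≥ 13
  y1, y2, y3, y4, y5 ≥ 0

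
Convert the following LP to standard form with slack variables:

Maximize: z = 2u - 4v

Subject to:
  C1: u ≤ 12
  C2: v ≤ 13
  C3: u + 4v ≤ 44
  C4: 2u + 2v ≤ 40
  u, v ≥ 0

max z = 2u - 4v

s.t.
  u + s1 = 12
  v + s2 = 13
  u + 4v + s3 = 44
  2u + 2v + s4 = 40
  u, v, s1, s2, s3, s4 ≥ 0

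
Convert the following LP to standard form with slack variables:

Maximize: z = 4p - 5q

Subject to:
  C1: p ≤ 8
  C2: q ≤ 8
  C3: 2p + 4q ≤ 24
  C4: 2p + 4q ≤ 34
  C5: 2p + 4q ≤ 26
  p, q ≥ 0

max z = 4p - 5q

s.t.
  p + s1 = 8
  q + s2 = 8
  2p + 4q + s3 = 24
  2p + 4q + s4 = 34
  2p + 4q + s5 = 26
  p, q, s1, s2, s3, s4, s5 ≥ 0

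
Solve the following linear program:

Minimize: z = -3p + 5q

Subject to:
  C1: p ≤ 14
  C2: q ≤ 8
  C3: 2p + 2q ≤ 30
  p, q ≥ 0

Evaluate the objective at each vertex of the feasible region:
  z(0, 0) = 0
  z(14, 0) = -42  ←
  z(14, 1) = -37
  z(7, 8) = 19
  z(0, 8) = 40
The minimum is at p = 14, q = 0.

p = 14, q = 0, z = -42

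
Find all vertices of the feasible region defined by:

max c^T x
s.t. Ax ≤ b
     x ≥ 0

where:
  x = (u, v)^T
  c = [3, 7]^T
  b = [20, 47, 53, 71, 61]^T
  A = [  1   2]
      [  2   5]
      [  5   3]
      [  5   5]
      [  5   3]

(0, 0), (10.6, 0), (6.571, 6.714), (6, 7), (0, 9.4)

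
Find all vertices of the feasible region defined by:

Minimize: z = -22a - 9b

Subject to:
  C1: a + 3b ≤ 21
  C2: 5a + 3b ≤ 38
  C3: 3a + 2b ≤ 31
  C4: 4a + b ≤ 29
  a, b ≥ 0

(0, 0), (7.25, 0), (7, 1), (4.25, 5.583), (0, 7)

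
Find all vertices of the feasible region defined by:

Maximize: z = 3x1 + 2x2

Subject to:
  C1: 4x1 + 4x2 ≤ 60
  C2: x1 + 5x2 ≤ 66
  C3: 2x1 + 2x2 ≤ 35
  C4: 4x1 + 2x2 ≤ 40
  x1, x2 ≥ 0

(0, 0), (10, 0), (5, 10), (2.25, 12.75), (0, 13.2)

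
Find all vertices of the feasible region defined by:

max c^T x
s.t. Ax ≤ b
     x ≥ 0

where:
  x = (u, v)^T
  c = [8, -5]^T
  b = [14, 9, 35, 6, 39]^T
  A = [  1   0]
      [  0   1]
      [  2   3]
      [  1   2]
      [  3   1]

(0, 0), (6, 0), (0, 3)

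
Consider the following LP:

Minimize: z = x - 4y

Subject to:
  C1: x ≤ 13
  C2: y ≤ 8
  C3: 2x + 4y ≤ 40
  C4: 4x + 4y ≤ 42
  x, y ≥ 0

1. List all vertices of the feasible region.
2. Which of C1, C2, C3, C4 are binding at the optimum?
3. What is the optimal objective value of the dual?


1. (0, 0), (10.5, 0), (2.5, 8), (0, 8)
2. C2
3. -32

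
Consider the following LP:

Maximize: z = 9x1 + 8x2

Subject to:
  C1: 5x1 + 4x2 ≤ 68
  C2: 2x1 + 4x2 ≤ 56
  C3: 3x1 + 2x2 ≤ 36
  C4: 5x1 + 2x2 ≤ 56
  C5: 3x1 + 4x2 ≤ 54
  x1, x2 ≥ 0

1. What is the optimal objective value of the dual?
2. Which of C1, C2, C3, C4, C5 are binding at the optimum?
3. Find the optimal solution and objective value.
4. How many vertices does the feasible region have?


1. 126
2. C3, C5
3. x1 = 6, x2 = 9, z = 126
4. 5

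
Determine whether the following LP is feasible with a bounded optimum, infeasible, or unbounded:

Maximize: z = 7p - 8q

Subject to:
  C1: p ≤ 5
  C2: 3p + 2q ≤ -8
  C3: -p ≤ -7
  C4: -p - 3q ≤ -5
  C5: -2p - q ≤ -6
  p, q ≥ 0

Infeasible (no feasible solution exists)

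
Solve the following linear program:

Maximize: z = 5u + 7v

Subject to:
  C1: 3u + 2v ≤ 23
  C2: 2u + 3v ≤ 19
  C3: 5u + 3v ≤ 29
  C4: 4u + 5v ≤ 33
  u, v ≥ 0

Evaluate the objective at each vertex of the feasible region:
  z(0, 0) = 0
  z(5.8, 0) = 29
  z(3.538, 3.769) = 44.08
  z(2, 5) = 45  ←
  z(0, 6.333) = 44.33
The maximum is at u = 2, v = 5.

u = 2, v = 5, z = 45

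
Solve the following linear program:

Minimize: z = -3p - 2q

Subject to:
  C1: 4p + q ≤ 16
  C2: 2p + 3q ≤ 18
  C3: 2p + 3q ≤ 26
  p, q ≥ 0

Evaluate the objective at each vertex of the feasible region:
  z(0, 0) = 0
  z(4, 0) = -12
  z(3, 4) = -17  ←
  z(0, 6) = -12
The minimum is at p = 3, q = 4.

p = 3, q = 4, z = -17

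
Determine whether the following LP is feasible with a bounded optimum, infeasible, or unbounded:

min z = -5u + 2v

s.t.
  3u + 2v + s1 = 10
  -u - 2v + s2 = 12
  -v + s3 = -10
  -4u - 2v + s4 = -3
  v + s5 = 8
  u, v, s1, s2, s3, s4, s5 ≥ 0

Infeasible (no feasible solution exists)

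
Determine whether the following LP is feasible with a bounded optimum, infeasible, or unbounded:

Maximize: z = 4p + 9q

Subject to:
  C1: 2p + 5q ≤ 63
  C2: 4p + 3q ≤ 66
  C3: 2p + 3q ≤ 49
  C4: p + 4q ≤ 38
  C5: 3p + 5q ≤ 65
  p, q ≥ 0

Feasible with a bounded optimal solution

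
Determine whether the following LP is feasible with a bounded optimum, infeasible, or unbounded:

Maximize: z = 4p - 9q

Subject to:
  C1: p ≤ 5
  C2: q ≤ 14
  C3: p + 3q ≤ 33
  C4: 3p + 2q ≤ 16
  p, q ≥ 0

Feasible with a bounded optimal solution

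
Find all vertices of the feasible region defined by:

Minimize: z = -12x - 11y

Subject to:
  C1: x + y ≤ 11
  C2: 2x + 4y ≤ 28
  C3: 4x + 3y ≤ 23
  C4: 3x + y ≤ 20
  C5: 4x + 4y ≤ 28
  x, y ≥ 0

(0, 0), (5.75, 0), (2, 5), (0, 7)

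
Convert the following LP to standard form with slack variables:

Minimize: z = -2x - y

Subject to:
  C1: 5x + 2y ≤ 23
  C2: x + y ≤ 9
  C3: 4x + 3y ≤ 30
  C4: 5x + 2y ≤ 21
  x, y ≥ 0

min z = -2x - y

s.t.
  5x + 2y + s1 = 23
  x + y + s2 = 9
  4x + 3y + s3 = 30
  5x + 2y + s4 = 21
  x, y, s1, s2, s3, s4 ≥ 0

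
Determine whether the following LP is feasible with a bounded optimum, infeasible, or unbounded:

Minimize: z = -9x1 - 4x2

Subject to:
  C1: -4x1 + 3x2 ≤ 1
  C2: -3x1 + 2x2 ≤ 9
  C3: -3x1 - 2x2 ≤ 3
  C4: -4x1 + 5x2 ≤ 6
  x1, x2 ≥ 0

Unbounded (objective can decrease without bound)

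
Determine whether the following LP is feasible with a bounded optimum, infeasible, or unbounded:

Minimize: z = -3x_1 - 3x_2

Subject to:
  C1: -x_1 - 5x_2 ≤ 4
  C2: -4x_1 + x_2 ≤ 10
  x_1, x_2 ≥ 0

Unbounded (objective can decrease without bound)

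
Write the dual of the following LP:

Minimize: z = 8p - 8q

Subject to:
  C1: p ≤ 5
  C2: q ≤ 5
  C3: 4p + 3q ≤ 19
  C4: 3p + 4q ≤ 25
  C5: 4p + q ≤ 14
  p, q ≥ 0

Primal min cᵀx s.t. Ax ≤ b, x ≥ 0  →  Dual max −bᵀy s.t. Aᵀy ≥ −c, y ≥ 0.

Maximize: z = -5y1 - 5y2 - 19y3 - 25y4 - 14y5

Subject to:
  y1 + 4y3 + 3y4 + 4y5 ≥ -8
  y2 + 3y3 + 4y4 + y5 ≥ 8
  y1, y2, y3, y4, y5 ≥ 0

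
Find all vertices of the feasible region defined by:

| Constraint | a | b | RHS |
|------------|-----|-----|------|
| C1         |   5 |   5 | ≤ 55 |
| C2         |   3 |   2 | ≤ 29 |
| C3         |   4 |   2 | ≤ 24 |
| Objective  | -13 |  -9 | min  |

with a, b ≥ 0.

(0, 0), (6, 0), (1, 10), (0, 11)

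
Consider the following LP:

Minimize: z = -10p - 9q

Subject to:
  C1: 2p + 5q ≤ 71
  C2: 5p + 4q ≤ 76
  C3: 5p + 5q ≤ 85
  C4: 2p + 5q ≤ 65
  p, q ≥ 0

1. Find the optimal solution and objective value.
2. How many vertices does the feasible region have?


1. p = 8, q = 9, z = -161
2. 5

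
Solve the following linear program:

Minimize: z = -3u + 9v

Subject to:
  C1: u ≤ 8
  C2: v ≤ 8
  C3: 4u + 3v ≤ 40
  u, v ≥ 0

Evaluate the objective at each vertex of the feasible region:
  z(0, 0) = 0
  z(8, 0) = -24  ←
  z(8, 2.667) = 3e-06
  z(4, 8) = 60
  z(0, 8) = 72
The minimum is at u = 8, v = 0.

u = 8, v = 0, z = -24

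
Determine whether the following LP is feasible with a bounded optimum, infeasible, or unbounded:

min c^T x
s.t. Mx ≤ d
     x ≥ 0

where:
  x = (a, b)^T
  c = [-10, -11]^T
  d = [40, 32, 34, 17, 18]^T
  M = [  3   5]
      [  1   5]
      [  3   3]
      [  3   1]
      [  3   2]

Feasible with a bounded optimal solution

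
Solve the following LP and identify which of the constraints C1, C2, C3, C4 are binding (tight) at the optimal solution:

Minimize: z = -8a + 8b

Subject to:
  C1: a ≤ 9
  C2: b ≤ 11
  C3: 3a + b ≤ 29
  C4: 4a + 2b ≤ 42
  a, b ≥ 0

At a = 9, b = 0, compute slack b - a·x for each constraint:
  C1: 9 − 9 = 0  (binding)
  C2: 11 − 0 = 11  (slack)
  C3: 29 − 27 = 2  (slack)
  C4: 42 − 36 = 6  (slack)

Optimal: a = 9, b = 0
Binding: C1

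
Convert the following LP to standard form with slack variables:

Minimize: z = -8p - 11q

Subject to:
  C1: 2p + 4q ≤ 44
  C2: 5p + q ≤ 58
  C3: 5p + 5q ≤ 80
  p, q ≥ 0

min z = -8p - 11q

s.t.
  2p + 4q + s1 = 44
  5p + q + s2 = 58
  5p + 5q + s3 = 80
  p, q, s1, s2, s3 ≥ 0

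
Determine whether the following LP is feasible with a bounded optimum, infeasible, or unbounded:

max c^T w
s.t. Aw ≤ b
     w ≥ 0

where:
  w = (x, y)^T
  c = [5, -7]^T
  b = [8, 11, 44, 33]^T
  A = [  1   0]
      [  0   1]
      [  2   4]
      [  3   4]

Feasible with a bounded optimal solution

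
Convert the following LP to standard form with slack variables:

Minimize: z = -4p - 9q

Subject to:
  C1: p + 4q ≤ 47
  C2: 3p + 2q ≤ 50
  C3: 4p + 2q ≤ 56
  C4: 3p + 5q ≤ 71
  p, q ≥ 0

min z = -4p - 9q

s.t.
  p + 4q + s1 = 47
  3p + 2q + s2 = 50
  4p + 2q + s3 = 56
  3p + 5q + s4 = 71
  p, q, s1, s2, s3, s4 ≥ 0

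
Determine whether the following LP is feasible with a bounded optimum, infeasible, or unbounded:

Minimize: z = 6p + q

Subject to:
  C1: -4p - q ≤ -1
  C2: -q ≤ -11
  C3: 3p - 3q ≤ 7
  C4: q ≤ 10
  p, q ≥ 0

Infeasible (no feasible solution exists)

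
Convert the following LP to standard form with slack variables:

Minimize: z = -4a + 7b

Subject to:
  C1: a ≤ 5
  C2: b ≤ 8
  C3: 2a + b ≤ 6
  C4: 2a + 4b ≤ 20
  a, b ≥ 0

min z = -4a + 7b

s.t.
  a + s1 = 5
  b + s2 = 8
  2a + b + s3 = 6
  2a + 4b + s4 = 20
  a, b, s1, s2, s3, s4 ≥ 0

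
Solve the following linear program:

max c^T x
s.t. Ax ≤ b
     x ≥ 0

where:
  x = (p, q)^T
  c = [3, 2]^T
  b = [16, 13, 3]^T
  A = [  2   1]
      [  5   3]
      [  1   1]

Evaluate the objective at each vertex of the feasible region:
  z(0, 0) = 0
  z(2.6, 0) = 7.8
  z(2, 1) = 8  ←
  z(0, 3) = 6
The maximum is at p = 2, q = 1.

p = 2, q = 1, z = 8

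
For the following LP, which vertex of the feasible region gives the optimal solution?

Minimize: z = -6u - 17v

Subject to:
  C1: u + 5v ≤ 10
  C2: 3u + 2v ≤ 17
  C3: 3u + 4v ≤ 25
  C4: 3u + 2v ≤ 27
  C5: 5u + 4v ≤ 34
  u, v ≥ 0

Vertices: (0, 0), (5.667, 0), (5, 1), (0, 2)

Evaluate the objective at each vertex of the feasible region:
  z(0, 0) = 0
  z(5.667, 0) = -34
  z(5, 1) = -47  ←
  z(0, 2) = -34
The minimum is at u = 5, v = 1.

(5, 1)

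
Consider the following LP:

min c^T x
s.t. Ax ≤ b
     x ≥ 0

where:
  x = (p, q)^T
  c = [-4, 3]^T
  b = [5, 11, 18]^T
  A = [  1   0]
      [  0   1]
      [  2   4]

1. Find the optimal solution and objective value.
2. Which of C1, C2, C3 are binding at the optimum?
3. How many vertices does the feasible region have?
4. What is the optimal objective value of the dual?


1. p = 5, q = 0, z = -20
2. C1
3. 4
4. -20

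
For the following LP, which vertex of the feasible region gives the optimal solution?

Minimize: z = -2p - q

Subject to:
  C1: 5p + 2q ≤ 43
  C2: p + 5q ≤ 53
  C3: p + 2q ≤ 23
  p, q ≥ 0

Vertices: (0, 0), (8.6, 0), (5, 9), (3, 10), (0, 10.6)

Evaluate the objective at each vertex of the feasible region:
  z(0, 0) = 0
  z(8.6, 0) = -17.2
  z(5, 9) = -19  ←
  z(3, 10) = -16
  z(0, 10.6) = -10.6
The minimum is at p = 5, q = 9.

(5, 9)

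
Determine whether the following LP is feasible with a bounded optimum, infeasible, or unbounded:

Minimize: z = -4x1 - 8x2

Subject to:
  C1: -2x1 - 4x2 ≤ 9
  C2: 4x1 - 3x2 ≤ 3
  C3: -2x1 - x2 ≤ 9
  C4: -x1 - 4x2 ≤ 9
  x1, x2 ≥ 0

Unbounded (objective can decrease without bound)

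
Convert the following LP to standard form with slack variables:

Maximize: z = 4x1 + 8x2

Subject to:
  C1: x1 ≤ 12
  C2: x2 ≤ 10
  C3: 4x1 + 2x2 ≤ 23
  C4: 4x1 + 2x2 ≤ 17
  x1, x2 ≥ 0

max z = 4x1 + 8x2

s.t.
  x1 + s1 = 12
  x2 + s2 = 10
  4x1 + 2x2 + s3 = 23
  4x1 + 2x2 + s4 = 17
  x1, x2, s1, s2, s3, s4 ≥ 0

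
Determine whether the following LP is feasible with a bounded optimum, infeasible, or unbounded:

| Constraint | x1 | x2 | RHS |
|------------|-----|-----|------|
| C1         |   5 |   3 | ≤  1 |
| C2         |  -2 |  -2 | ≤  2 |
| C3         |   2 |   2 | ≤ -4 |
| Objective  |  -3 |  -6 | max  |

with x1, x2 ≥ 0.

Infeasible (no feasible solution exists)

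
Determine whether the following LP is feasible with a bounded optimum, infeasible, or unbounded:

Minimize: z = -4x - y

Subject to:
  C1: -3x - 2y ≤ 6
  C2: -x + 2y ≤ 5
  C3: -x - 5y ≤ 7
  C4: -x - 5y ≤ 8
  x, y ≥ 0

Unbounded (objective can decrease without bound)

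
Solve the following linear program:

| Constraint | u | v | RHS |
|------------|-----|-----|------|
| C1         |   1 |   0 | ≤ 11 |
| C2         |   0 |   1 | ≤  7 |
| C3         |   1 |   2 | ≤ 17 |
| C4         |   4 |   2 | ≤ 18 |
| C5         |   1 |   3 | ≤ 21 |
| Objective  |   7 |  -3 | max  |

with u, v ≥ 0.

Evaluate the objective at each vertex of the feasible region:
  z(0, 0) = 0
  z(4.5, 0) = 31.5  ←
  z(1.2, 6.6) = -11.4
  z(0, 7) = -21
The maximum is at u = 4.5, v = 0.

u = 4.5, v = 0, z = 31.5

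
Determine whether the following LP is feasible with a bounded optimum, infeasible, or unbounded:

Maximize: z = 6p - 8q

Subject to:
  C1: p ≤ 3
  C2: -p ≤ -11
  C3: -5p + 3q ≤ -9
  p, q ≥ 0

Infeasible (no feasible solution exists)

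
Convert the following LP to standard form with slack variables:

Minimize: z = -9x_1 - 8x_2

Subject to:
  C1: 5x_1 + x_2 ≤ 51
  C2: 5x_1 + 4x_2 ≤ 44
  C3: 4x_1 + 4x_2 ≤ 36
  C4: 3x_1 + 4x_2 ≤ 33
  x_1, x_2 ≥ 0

min z = -9x_1 - 8x_2

s.t.
  5x_1 + x_2 + s1 = 51
  5x_1 + 4x_2 + s2 = 44
  4x_1 + 4x_2 + s3 = 36
  3x_1 + 4x_2 + s4 = 33
  x_1, x_2, s1, s2, s3, s4 ≥ 0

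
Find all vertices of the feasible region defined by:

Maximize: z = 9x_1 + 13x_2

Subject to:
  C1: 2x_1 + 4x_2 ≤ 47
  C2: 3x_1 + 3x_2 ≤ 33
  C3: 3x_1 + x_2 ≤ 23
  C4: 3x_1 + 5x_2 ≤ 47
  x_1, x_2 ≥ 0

(0, 0), (7.667, 0), (6, 5), (4, 7), (0, 9.4)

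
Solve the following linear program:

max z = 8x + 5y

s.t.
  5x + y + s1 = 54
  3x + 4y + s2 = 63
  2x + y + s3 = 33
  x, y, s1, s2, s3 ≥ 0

Evaluate the objective at each vertex of the feasible region:
  z(0, 0) = 0
  z(10.8, 0) = 86.4
  z(9, 9) = 117  ←
  z(0, 15.75) = 78.75
The maximum is at x = 9, y = 9.

x = 9, y = 9, z = 117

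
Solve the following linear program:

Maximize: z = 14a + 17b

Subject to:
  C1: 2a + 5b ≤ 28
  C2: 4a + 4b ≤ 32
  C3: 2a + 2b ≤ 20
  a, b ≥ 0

Evaluate the objective at each vertex of the feasible region:
  z(0, 0) = 0
  z(8, 0) = 112
  z(4, 4) = 124  ←
  z(0, 5.6) = 95.2
The maximum is at a = 4, b = 4.

a = 4, b = 4, z = 124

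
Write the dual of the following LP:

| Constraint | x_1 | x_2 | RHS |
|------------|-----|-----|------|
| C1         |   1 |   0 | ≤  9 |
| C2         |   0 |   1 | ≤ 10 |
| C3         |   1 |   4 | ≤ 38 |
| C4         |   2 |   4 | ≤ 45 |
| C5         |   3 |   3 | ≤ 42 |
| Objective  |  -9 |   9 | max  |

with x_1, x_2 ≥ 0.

Primal max cᵀx s.t. Ax ≤ b, x ≥ 0  →  Dual min bᵀy s.t. Aᵀy ≥ c, y ≥ 0.

Minimize: z = 9y1 + 10y2 + 38y3 + 45y4 + 42y5

Subject to:
  y1 + y3 + 2y4 + 3y5 ≥ -9
  y2 + 4y3 + 4y4 + 3y5 ≥ 9
  y1, y2, y3, y4, y5 ≥ 0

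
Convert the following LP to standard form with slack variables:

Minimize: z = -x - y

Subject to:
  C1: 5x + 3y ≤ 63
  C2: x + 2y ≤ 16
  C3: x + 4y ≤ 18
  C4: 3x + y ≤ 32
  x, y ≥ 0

min z = -x - y

s.t.
  5x + 3y + s1 = 63
  x + 2y + s2 = 16
  x + 4y + s3 = 18
  3x + y + s4 = 32
  x, y, s1, s2, s3, s4 ≥ 0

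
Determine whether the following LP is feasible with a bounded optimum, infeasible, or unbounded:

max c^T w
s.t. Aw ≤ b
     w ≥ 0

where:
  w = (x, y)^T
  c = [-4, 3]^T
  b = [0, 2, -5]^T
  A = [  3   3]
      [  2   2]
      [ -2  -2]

Infeasible (no feasible solution exists)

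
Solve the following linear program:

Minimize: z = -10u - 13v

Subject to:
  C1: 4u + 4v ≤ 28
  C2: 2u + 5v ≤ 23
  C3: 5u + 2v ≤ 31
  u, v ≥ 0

Evaluate the objective at each vertex of the feasible region:
  z(0, 0) = 0
  z(6.2, 0) = -62
  z(5.667, 1.333) = -74
  z(4, 3) = -79  ←
  z(0, 4.6) = -59.8
The minimum is at u = 4, v = 3.

u = 4, v = 3, z = -79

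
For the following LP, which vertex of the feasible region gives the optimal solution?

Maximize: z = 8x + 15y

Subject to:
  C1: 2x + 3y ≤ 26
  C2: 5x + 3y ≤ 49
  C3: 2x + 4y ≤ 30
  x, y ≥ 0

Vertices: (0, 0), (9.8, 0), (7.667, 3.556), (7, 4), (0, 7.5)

Evaluate the objective at each vertex of the feasible region:
  z(0, 0) = 0
  z(9.8, 0) = 78.4
  z(7.667, 3.556) = 114.7
  z(7, 4) = 116  ←
  z(0, 7.5) = 112.5
The maximum is at x = 7, y = 4.

(7, 4)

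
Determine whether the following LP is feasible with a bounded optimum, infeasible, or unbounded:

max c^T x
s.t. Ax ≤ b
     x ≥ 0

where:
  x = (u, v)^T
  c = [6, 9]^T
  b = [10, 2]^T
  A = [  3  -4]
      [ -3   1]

Unbounded (objective can increase without bound)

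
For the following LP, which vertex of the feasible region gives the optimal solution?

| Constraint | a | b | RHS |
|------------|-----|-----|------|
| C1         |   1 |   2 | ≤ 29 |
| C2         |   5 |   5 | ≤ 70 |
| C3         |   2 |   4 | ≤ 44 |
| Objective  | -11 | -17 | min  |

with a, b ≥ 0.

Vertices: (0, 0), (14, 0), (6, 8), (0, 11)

Evaluate the objective at each vertex of the feasible region:
  z(0, 0) = 0
  z(14, 0) = -154
  z(6, 8) = -202  ←
  z(0, 11) = -187
The minimum is at a = 6, b = 8.

(6, 8)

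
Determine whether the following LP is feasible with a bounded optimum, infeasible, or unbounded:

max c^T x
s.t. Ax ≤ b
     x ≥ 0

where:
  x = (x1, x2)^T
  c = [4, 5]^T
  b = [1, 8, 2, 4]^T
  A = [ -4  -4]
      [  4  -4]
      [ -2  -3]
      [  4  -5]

Unbounded (objective can increase without bound)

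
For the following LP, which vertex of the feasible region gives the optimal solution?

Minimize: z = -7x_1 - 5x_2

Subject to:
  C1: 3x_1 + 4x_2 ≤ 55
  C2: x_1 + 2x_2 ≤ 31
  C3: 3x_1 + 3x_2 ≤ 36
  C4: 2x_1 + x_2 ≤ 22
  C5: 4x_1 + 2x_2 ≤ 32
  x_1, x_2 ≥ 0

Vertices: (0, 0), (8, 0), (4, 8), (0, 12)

Evaluate the objective at each vertex of the feasible region:
  z(0, 0) = 0
  z(8, 0) = -56
  z(4, 8) = -68  ←
  z(0, 12) = -60
The minimum is at x_1 = 4, x_2 = 8.

(4, 8)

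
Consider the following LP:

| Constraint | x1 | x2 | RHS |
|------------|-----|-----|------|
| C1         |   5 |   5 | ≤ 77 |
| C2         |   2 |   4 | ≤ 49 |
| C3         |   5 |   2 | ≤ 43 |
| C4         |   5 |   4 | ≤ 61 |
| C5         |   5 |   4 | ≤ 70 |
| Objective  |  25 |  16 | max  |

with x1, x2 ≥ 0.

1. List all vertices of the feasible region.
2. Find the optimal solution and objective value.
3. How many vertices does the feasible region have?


1. (0, 0), (8.6, 0), (5, 9), (4, 10.25), (0, 12.25)
2. x1 = 5, x2 = 9, z = 269
3. 5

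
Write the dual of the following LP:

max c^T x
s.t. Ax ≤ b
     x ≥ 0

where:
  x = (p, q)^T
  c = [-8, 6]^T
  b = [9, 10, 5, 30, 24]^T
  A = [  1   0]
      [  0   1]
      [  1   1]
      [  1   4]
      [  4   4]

Primal max cᵀx s.t. Ax ≤ b, x ≥ 0  →  Dual min bᵀy s.t. Aᵀy ≥ c, y ≥ 0.

Minimize: z = 9y1 + 10y2 + 5y3 + 30y4 + 24y5

Subject to:
  y1 + y3 + y4 + 4y5 ≥ -8
  y2 + y3 + 4y4 + 4y5 ≥ 6
  y1, y2, y3, y4, y5 ≥ 0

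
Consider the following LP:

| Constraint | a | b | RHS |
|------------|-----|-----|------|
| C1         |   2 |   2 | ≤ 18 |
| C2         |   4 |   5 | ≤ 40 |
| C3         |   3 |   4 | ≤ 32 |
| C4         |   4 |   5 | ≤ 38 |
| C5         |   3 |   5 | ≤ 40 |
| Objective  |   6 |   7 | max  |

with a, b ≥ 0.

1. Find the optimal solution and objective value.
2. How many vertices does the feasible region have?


1. a = 7, b = 2, z = 56
2. 4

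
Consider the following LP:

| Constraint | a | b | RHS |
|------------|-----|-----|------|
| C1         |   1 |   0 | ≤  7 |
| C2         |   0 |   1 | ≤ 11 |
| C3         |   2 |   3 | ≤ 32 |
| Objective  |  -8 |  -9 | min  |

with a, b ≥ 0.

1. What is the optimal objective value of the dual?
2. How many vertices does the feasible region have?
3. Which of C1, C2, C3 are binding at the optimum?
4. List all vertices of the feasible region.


1. -110
2. 4
3. C1, C3
4. (0, 0), (7, 0), (7, 6), (0, 10.67)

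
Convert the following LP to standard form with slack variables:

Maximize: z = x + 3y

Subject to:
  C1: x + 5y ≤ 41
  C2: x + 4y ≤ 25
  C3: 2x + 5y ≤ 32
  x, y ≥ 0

max z = x + 3y

s.t.
  x + 5y + s1 = 41
  x + 4y + s2 = 25
  2x + 5y + s3 = 32
  x, y, s1, s2, s3 ≥ 0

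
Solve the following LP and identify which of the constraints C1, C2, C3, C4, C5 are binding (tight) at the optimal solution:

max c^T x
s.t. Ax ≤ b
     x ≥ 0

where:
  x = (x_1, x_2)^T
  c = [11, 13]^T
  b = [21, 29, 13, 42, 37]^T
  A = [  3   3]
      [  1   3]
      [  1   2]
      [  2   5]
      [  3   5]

At x_1 = 1, x_2 = 6, compute slack b - a·x for each constraint:
  C1: 21 − 21 = 0  (binding)
  C2: 29 − 19 = 10  (slack)
  C3: 13 − 13 = 0  (binding)
  C4: 42 − 32 = 10  (slack)
  C5: 37 − 33 = 4  (slack)

Optimal: x_1 = 1, x_2 = 6
Binding: C1, C3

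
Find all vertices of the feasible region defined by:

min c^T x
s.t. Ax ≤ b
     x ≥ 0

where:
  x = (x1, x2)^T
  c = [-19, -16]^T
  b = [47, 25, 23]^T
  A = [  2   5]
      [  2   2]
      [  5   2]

(0, 0), (4.6, 0), (1, 9), (0, 9.4)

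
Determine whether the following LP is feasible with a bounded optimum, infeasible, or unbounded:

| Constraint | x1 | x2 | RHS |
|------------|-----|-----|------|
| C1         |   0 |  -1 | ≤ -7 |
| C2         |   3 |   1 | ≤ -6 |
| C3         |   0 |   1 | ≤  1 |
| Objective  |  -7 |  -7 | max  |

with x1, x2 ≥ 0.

Infeasible (no feasible solution exists)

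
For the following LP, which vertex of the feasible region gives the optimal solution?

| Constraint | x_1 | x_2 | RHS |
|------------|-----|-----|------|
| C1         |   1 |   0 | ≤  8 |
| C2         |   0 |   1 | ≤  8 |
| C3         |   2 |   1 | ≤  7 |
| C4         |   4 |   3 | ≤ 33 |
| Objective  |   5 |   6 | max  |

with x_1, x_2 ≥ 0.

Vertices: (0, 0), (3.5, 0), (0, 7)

Evaluate the objective at each vertex of the feasible region:
  z(0, 0) = 0
  z(3.5, 0) = 17.5
  z(0, 7) = 42  ←
The maximum is at x_1 = 0, x_2 = 7.

(0, 7)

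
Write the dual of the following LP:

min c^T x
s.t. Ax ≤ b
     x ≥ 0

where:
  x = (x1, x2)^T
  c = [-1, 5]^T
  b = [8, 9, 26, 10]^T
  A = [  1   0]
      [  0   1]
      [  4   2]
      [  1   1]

Primal min cᵀx s.t. Ax ≤ b, x ≥ 0  →  Dual max −bᵀy s.t. Aᵀy ≥ −c, y ≥ 0.

Maximize: z = -8y1 - 9y2 - 26y3 - 10y4

Subject to:
  y1 + 4y3 + y4 ≥ 1
  y2 + 2y3 + y4 ≥ -5
  y1, y2, y3, y4 ≥ 0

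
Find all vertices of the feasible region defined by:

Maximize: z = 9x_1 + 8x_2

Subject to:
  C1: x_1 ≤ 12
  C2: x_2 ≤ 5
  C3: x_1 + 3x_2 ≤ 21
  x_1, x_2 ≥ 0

(0, 0), (12, 0), (12, 3), (6, 5), (0, 5)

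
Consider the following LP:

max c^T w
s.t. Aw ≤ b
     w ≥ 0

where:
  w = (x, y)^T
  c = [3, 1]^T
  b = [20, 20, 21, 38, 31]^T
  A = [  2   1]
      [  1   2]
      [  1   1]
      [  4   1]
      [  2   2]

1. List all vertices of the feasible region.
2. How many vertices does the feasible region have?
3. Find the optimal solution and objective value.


1. (0, 0), (9.5, 0), (9, 2), (6.667, 6.667), (0, 10)
2. 5
3. x = 9, y = 2, z = 29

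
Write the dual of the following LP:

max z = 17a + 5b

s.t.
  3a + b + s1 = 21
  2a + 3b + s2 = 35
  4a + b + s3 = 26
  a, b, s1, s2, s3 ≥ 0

Primal max cᵀx s.t. Ax ≤ b, x ≥ 0  →  Dual min bᵀy s.t. Aᵀy ≥ c, y ≥ 0.

Minimize: z = 21y1 + 35y2 + 26y3

Subject to:
  3y1 + 2y2 + 4y3 ≥ 17
  y1 + 3y2 + y3 ≥ 5
  y1, y2, y3 ≥ 0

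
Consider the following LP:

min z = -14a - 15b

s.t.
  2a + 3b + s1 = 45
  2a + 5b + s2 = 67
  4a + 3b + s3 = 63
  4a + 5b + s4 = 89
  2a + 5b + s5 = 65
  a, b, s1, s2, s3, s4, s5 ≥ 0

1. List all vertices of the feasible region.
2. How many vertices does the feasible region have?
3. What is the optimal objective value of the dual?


1. (0, 0), (15.75, 0), (9, 9), (7.5, 10), (0, 13)
2. 5
3. -261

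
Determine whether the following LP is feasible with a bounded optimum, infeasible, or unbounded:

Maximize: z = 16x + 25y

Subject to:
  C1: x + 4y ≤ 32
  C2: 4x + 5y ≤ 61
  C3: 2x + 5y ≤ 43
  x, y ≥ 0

Feasible with a bounded optimal solution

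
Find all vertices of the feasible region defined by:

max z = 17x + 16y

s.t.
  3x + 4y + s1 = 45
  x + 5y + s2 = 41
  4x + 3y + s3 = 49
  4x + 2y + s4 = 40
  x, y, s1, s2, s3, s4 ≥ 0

(0, 0), (10, 0), (7, 6), (5.545, 7.091), (0, 8.2)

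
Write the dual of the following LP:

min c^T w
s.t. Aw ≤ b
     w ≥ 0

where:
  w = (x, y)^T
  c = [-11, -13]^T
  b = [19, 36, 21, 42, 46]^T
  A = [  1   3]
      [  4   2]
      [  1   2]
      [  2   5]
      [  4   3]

Primal min cᵀx s.t. Ax ≤ b, x ≥ 0  →  Dual max −bᵀy s.t. Aᵀy ≥ −c, y ≥ 0.

Maximize: z = -19y1 - 36y2 - 21y3 - 42y4 - 46y5

Subject to:
  y1 + 4y2 + y3 + 2y4 + 4y5 ≥ 11
  3y1 + 2y2 + 2y3 + 5y4 + 3y5 ≥ 13
  y1, y2, y3, y4, y5 ≥ 0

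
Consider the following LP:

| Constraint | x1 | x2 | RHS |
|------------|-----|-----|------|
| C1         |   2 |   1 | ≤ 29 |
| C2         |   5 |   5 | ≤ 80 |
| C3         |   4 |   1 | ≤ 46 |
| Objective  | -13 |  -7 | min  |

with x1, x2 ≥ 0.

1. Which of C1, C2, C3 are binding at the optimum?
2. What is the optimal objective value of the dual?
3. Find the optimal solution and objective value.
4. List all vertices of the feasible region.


1. C2, C3
2. -172
3. x1 = 10, x2 = 6, z = -172
4. (0, 0), (11.5, 0), (10, 6), (0, 16)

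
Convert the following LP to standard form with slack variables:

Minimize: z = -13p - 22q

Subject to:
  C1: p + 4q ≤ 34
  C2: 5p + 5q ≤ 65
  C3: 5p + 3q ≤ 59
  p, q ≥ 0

min z = -13p - 22q

s.t.
  p + 4q + s1 = 34
  5p + 5q + s2 = 65
  5p + 3q + s3 = 59
  p, q, s1, s2, s3 ≥ 0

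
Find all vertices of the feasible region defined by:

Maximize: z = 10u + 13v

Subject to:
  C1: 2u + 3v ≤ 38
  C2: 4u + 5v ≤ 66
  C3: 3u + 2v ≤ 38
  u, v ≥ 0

(0, 0), (12.67, 0), (8.286, 6.571), (4, 10), (0, 12.67)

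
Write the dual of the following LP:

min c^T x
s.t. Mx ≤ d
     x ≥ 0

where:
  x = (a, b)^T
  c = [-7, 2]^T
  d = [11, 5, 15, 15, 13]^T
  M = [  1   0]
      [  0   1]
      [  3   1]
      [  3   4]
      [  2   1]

Primal min cᵀx s.t. Ax ≤ b, x ≥ 0  →  Dual max −bᵀy s.t. Aᵀy ≥ −c, y ≥ 0.

Maximize: z = -11y1 - 5y2 - 15y3 - 15y4 - 13y5

Subject to:
  y1 + 3y3 + 3y4 + 2y5 ≥ 7
  y2 + y3 + 4y4 + y5 ≥ -2
  y1, y2, y3, y4, y5 ≥ 0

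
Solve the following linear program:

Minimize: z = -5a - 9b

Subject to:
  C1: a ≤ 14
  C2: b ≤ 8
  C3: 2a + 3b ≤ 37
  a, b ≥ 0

Evaluate the objective at each vertex of the feasible region:
  z(0, 0) = 0
  z(14, 0) = -70
  z(14, 3) = -97
  z(6.5, 8) = -104.5  ←
  z(0, 8) = -72
The minimum is at a = 6.5, b = 8.

a = 6.5, b = 8, z = -104.5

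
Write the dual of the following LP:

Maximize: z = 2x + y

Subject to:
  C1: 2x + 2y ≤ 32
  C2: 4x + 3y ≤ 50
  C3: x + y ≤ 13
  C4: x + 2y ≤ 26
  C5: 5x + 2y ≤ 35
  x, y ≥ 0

Primal max cᵀx s.t. Ax ≤ b, x ≥ 0  →  Dual min bᵀy s.t. Aᵀy ≥ c, y ≥ 0.

Minimize: z = 32y1 + 50y2 + 13y3 + 26y4 + 35y5

Subject to:
  2y1 + 4y2 + y3 + y4 + 5y5 ≥ 2
  2y1 + 3y2 + y3 + 2y4 + 2y5 ≥ 1
  y1, y2, y3, y4, y5 ≥ 0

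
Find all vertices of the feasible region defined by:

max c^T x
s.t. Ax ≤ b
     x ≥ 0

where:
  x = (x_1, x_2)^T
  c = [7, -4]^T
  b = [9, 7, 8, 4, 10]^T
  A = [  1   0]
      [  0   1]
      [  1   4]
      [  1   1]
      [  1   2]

(0, 0), (4, 0), (2.667, 1.333), (0, 2)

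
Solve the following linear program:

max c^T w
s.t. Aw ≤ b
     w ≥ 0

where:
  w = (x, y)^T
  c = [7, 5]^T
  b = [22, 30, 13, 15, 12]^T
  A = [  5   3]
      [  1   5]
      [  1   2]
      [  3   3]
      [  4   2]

Evaluate the objective at each vertex of the feasible region:
  z(0, 0) = 0
  z(3, 0) = 21
  z(1, 4) = 27  ←
  z(0, 5) = 25
The maximum is at x = 1, y = 4.

x = 1, y = 4, z = 27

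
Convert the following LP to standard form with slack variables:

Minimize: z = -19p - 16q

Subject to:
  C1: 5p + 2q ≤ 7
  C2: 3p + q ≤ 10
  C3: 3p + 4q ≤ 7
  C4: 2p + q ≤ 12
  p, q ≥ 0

min z = -19p - 16q

s.t.
  5p + 2q + s1 = 7
  3p + q + s2 = 10
  3p + 4q + s3 = 7
  2p + q + s4 = 12
  p, q, s1, s2, s3, s4 ≥ 0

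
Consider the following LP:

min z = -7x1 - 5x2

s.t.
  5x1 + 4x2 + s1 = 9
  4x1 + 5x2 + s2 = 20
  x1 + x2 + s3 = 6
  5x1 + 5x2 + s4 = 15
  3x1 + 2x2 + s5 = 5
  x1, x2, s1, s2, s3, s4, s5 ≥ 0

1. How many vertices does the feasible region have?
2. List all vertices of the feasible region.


1. 4
2. (0, 0), (1.667, 0), (1, 1), (0, 2.25)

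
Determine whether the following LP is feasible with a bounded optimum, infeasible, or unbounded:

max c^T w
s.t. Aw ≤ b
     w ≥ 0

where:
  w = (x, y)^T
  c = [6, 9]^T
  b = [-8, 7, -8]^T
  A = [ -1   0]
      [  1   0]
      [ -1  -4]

Infeasible (no feasible solution exists)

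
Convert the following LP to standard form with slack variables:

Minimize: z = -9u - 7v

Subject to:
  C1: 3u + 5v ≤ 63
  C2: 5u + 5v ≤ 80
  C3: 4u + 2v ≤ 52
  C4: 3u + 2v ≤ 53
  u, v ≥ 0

min z = -9u - 7v

s.t.
  3u + 5v + s1 = 63
  5u + 5v + s2 = 80
  4u + 2v + s3 = 52
  3u + 2v + s4 = 53
  u, v, s1, s2, s3, s4 ≥ 0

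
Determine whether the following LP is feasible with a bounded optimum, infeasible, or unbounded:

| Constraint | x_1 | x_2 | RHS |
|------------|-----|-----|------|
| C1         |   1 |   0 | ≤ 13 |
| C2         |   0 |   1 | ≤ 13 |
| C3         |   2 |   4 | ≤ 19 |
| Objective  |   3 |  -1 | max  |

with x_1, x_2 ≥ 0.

Feasible with a bounded optimal solution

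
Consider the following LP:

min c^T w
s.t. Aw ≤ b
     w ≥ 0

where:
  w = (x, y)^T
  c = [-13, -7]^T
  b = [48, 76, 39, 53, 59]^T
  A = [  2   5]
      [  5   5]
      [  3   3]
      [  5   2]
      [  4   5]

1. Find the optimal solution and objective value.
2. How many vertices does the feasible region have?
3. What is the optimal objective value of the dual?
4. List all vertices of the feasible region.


1. x = 9, y = 4, z = -145
2. 6
3. -145
4. (0, 0), (10.6, 0), (9, 4), (6, 7), (5.5, 7.4), (0, 9.6)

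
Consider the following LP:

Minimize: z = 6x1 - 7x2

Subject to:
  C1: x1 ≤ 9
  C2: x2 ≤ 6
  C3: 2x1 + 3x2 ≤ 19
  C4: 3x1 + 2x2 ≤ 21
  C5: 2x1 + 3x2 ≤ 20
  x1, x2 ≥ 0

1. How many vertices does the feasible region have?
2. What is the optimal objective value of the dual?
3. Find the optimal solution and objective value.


1. 5
2. -42
3. x1 = 0, x2 = 6, z = -42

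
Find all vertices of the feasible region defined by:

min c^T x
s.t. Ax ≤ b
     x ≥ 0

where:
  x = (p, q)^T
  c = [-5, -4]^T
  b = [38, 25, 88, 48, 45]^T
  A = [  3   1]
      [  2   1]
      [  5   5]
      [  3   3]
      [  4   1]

(0, 0), (11.25, 0), (10, 5), (9, 7), (0, 16)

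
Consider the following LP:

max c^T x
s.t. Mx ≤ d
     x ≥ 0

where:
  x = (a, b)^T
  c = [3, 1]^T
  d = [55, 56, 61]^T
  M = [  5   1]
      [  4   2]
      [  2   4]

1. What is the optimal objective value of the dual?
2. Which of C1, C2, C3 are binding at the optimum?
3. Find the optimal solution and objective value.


1. 37
2. C1, C2
3. a = 9, b = 10, z = 37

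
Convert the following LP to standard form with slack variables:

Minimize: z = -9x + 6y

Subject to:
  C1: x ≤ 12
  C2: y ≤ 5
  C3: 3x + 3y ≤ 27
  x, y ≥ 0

min z = -9x + 6y

s.t.
  x + s1 = 12
  y + s2 = 5
  3x + 3y + s3 = 27
  x, y, s1, s2, s3 ≥ 0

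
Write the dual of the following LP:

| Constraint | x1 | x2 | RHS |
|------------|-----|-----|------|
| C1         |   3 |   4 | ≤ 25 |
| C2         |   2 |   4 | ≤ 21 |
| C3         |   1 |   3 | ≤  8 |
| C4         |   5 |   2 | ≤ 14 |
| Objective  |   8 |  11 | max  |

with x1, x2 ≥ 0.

Primal max cᵀx s.t. Ax ≤ b, x ≥ 0  →  Dual min bᵀy s.t. Aᵀy ≥ c, y ≥ 0.

Minimize: z = 25y1 + 21y2 + 8y3 + 14y4

Subject to:
  3y1 + 2y2 + y3 + 5y4 ≥ 8
  4y1 + 4y2 + 3y3 + 2y4 ≥ 11
  y1, y2, y3, y4 ≥ 0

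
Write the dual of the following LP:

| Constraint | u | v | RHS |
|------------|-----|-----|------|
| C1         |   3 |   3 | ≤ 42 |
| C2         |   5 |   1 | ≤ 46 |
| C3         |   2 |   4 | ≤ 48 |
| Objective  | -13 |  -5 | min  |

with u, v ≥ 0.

Primal min cᵀx s.t. Ax ≤ b, x ≥ 0  →  Dual max −bᵀy s.t. Aᵀy ≥ −c, y ≥ 0.

Maximize: z = -42y1 - 46y2 - 48y3

Subject to:
  3y1 + 5y2 + 2y3 ≥ 13
  3y1 + y2 + 4y3 ≥ 5
  y1, y2, y3 ≥ 0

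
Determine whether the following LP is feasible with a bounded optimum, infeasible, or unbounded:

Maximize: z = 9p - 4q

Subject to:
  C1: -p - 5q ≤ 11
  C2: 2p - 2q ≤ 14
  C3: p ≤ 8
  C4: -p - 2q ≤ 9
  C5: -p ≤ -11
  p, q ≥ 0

Infeasible (no feasible solution exists)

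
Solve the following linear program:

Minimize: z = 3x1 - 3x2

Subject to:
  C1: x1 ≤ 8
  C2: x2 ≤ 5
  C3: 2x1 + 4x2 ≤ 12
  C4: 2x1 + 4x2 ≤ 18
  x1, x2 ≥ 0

Evaluate the objective at each vertex of the feasible region:
  z(0, 0) = 0
  z(6, 0) = 18
  z(0, 3) = -9  ←
The minimum is at x1 = 0, x2 = 3.

x1 = 0, x2 = 3, z = -9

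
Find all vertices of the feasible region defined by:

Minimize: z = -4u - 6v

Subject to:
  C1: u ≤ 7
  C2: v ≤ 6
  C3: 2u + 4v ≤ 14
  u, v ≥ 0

(0, 0), (7, 0), (0, 3.5)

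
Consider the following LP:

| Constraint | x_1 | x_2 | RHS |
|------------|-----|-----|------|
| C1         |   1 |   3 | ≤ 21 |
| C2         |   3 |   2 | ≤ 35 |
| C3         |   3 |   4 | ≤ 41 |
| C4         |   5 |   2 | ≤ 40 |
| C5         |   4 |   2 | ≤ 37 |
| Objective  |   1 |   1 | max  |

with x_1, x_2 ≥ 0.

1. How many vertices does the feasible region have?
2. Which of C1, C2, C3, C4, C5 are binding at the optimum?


1. 4
2. C1, C4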